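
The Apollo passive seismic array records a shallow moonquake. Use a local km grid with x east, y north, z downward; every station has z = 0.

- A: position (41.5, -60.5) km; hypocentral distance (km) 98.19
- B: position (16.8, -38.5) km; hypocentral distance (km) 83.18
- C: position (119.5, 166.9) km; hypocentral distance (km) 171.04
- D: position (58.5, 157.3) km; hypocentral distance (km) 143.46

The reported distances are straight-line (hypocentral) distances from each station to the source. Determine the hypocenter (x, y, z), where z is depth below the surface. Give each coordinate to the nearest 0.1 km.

Each station gives a sphere (x−x_i)² + (y−y_i)² + z² = d_i² (stations at z=0).
Subtracting the A sphere from B and C: z² cancels, leaving linear equations in x and y:
-49.4 x + 44.0 y = -895.65
156.0 x + 454.8 y = 17139.95
Solving: x ≈ 39.600, y ≈ 24.104 km (keep extra digits for the depth step; rounded: 39.6, 24.1).
Then from the A sphere: z² = 98.19² − (x − 41.5)² − (y + 60.5)² with x = 39.600, y = 24.104, so z ≈ 49.798 ≈ 49.8 km.
Check against D (with the unrounded solution): distance 143.45 ≈ 143.46 km. ✓

(39.6, 24.1, 49.8)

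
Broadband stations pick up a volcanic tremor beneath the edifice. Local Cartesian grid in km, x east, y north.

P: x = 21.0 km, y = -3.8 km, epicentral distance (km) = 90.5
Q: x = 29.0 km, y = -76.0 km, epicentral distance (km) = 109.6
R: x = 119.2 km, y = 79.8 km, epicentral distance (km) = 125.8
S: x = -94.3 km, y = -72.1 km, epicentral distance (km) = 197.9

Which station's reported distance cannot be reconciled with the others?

Q

Solve using three stations at a time. Using P, R, S (subtract circle equations pairwise → linear system) gives (x, y) ≈ (101.8, -44.9).
Distances from that point to each station vs reported:
  P: calculated 90.6 vs reported 90.5 → residual 0.1 km
  Q: calculated 79.1 vs reported 109.6 → residual 30.5 km
  R: calculated 125.9 vs reported 125.8 → residual 0.1 km
  S: calculated 197.9 vs reported 197.9 → residual 0.0 km
P, R, S are mutually consistent (residuals ≈ 0); Q is off by 30.5 km.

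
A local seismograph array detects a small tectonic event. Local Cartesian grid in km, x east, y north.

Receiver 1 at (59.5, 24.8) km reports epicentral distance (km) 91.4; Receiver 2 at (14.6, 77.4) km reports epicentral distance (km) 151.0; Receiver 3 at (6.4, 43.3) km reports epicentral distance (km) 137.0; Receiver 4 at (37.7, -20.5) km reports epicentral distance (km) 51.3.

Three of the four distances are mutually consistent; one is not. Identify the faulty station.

Receiver 3

Solve using three stations at a time. Using Receiver 1, Receiver 2, Receiver 4 (subtract circle equations pairwise → linear system) gives (x, y) ≈ (60.1, -66.5).
Distances from that point to each station vs reported:
  Receiver 1: calculated 91.3 vs reported 91.4 → residual 0.1 km
  Receiver 2: calculated 151.0 vs reported 151.0 → residual 0.0 km
  Receiver 3: calculated 122.3 vs reported 137.0 → residual 14.7 km
  Receiver 4: calculated 51.2 vs reported 51.3 → residual 0.1 km
Receiver 1, Receiver 2, Receiver 4 are mutually consistent (residuals ≈ 0); Receiver 3 is off by 14.7 km.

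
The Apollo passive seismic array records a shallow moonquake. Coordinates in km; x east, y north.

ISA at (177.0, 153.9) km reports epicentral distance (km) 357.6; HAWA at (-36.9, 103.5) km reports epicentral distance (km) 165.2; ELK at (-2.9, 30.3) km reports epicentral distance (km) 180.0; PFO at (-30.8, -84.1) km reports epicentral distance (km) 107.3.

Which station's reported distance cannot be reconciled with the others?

ELK

Solve using three stations at a time. Using ISA, HAWA, PFO (subtract circle equations pairwise → linear system) gives (x, y) ≈ (-126.4, -35.4).
Distances from that point to each station vs reported:
  ISA: calculated 357.6 vs reported 357.6 → residual 0.0 km
  HAWA: calculated 165.2 vs reported 165.2 → residual 0.0 km
  ELK: calculated 139.9 vs reported 180.0 → residual 40.1 km
  PFO: calculated 107.3 vs reported 107.3 → residual 0.0 km
ISA, HAWA, PFO are mutually consistent (residuals ≈ 0); ELK is off by 40.1 km.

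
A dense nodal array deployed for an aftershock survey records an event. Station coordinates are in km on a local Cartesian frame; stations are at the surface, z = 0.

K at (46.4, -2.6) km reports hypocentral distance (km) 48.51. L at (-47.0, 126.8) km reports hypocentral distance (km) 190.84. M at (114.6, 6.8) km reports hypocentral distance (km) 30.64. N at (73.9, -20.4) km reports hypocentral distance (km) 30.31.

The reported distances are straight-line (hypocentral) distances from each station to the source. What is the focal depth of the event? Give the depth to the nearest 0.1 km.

Each station gives a sphere (x−x_i)² + (y−y_i)² + z² = d_i² (stations at z=0).
Subtracting the K sphere from L and M: z² cancels, leaving linear equations in x and y:
-186.8 x + 258.8 y = -17939.17
136.4 x + 18.8 y = 12434.09
Solving: x ≈ 91.600, y ≈ -3.200 km (keep extra digits for the depth step; rounded: 91.6, -3.2).
Then from the K sphere: z² = 48.51² − (x − 46.4)² − (y + 2.6)² with x = 91.600, y = -3.200, so z ≈ 17.602 ≈ 17.6 km.
Check against N (with the unrounded solution): distance 30.31 ≈ 30.31 km. ✓

17.6 km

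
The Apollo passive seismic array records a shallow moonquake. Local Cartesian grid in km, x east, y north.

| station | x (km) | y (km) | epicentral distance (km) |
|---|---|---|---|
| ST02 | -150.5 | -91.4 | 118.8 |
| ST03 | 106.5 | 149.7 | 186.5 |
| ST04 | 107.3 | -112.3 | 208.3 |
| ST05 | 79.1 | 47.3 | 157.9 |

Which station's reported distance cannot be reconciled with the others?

ST03

Solve using three stations at a time. Using ST02, ST04, ST05 (subtract circle equations pairwise → linear system) gives (x, y) ≈ (-70.4, -3.6).
Distances from that point to each station vs reported:
  ST02: calculated 118.8 vs reported 118.8 → residual 0.0 km
  ST03: calculated 234.1 vs reported 186.5 → residual 47.6 km
  ST04: calculated 208.3 vs reported 208.3 → residual 0.0 km
  ST05: calculated 157.9 vs reported 157.9 → residual 0.0 km
ST02, ST04, ST05 are mutually consistent (residuals ≈ 0); ST03 is off by 47.6 km.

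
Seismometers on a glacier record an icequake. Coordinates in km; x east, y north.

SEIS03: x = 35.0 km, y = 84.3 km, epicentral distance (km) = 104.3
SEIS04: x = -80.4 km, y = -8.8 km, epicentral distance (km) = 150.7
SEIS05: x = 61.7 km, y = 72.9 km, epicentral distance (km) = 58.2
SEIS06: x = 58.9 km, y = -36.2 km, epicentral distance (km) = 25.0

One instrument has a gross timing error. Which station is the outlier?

SEIS05

Solve using three stations at a time. Using SEIS03, SEIS04, SEIS06 (subtract circle equations pairwise → linear system) gives (x, y) ≈ (70.2, -13.9).
Distances from that point to each station vs reported:
  SEIS03: calculated 104.3 vs reported 104.3 → residual 0.0 km
  SEIS04: calculated 150.7 vs reported 150.7 → residual 0.0 km
  SEIS05: calculated 87.2 vs reported 58.2 → residual 29.0 km
  SEIS06: calculated 25.0 vs reported 25.0 → residual 0.0 km
SEIS03, SEIS04, SEIS06 are mutually consistent (residuals ≈ 0); SEIS05 is off by 29.0 km.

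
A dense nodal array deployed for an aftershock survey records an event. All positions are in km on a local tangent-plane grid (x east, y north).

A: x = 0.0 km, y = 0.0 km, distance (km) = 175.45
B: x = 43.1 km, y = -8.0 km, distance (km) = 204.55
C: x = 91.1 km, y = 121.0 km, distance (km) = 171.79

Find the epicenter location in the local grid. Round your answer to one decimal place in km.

(-76.7, 157.8)

Circle about each station: x² + y² = 175.45²; (x − 43.1)² + (y + 8.0)² = 204.55²; (x − 91.1)² + (y − 121.0)² = 171.79².
Subtracting the A equation from the B and C equations removes the quadratic terms:
86.2 x − 16.0 y = -9136.39
182.2 x + 242.0 y = 24211.11
Solving the 2×2 system: x ≈ -76.7, y ≈ 157.8 km.
Check against A (with the unrounded x, y): √(x²+y²) = 175.45 ≈ 175.45 km. ✓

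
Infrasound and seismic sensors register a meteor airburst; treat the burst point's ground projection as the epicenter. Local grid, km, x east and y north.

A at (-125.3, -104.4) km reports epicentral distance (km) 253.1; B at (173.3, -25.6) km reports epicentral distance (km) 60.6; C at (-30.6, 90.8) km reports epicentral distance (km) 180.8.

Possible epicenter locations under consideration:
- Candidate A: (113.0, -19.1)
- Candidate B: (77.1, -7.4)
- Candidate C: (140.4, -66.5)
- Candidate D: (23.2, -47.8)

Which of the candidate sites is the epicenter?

For each candidate, compare |candidate − station| to the reported distance:
Candidate A: residuals A 0.0, B 0.0, C 0.0 → max 0.0 km
Candidate B: residuals A 28.7, B 37.3, C 35.1 → max 37.3 km
Candidate C: residuals A 15.3, B 8.1, C 51.5 → max 51.5 km
Candidate D: residuals A 94.2, B 91.1, C 32.1 → max 94.2 km
Only Candidate A has all residuals ≈ 0.

Candidate A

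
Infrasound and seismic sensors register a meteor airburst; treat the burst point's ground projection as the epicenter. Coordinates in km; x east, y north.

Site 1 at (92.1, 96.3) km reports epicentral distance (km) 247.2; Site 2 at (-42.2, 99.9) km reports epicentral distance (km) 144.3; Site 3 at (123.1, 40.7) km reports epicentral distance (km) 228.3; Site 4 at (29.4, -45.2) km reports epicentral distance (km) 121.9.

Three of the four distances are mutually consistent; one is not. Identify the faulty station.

Solve using three stations at a time. Using Site 2, Site 3, Site 4 (subtract circle equations pairwise → linear system) gives (x, y) ≈ (-92.1, -35.5).
Distances from that point to each station vs reported:
  Site 1: calculated 226.5 vs reported 247.2 → residual 20.7 km
  Site 2: calculated 144.3 vs reported 144.3 → residual 0.0 km
  Site 3: calculated 228.3 vs reported 228.3 → residual 0.0 km
  Site 4: calculated 121.9 vs reported 121.9 → residual 0.0 km
Site 2, Site 3, Site 4 are mutually consistent (residuals ≈ 0); Site 1 is off by 20.7 km.

Site 1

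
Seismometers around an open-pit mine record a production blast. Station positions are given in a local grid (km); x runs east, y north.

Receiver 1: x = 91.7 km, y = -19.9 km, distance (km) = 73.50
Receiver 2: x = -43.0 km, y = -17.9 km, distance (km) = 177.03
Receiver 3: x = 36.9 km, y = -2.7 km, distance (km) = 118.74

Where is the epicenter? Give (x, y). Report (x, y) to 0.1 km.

119.6 km east, -87.9 km north

Circle about each station: (x − 91.7)² + (y + 19.9)² = 73.50²; (x + 43.0)² + (y + 17.9)² = 177.03²; (x − 36.9)² + (y + 2.7)² = 118.74².
Subtracting pairs of circle equations eliminates x²+y² and gives linear equations (the radical axes):
-269.4 x + 4.0 y = -32572.86
-109.6 x + 34.4 y = -16132.94
Solving the 2×2 system: x ≈ 119.6, y ≈ -87.9 km.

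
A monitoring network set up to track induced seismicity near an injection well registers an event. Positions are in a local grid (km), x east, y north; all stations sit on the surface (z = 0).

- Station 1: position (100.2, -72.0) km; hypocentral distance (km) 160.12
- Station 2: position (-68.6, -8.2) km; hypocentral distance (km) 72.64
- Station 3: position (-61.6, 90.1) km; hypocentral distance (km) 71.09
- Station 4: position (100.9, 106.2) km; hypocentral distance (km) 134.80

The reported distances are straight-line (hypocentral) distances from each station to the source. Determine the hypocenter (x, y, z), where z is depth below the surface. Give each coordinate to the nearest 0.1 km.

x ≈ -14.8 km, y ≈ 38.5 km, depth ≈ 14.2 km

Each station gives a sphere (x−x_i)² + (y−y_i)² + z² = d_i² (stations at z=0).
Subtracting the Station 1 sphere from Station 2 and Station 3: z² cancels, leaving linear equations in x and y:
-337.6 x + 127.6 y = 9911.00
-323.6 x + 324.2 y = 17273.16
Solving: x ≈ -14.805, y ≈ 38.502 km (keep extra digits for the depth step; rounded: -14.8, 38.5).
Then from the Station 1 sphere: z² = 160.12² − (x − 100.2)² − (y + 72.0)² with x = -14.805, y = 38.502, so z ≈ 14.198 ≈ 14.2 km.
Check against Station 4 (with the unrounded solution): distance 134.80 ≈ 134.80 km. ✓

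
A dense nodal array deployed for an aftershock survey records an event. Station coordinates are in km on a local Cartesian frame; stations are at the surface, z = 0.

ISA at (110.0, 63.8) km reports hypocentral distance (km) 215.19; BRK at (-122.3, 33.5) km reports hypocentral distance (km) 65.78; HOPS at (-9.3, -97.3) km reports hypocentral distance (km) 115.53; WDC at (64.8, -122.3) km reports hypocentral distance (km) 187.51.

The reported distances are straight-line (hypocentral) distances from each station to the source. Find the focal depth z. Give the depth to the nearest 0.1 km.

Each station gives a sphere (x−x_i)² + (y−y_i)² + z² = d_i² (stations at z=0).
Subtracting the ISA sphere from BRK and HOPS: z² cancels, leaving linear equations in x and y:
-464.6 x − 60.6 y = 41888.83
-238.6 x − 322.2 y = 26342.90
Solving: x ≈ -87.996, y ≈ -16.595 km (keep extra digits for the depth step; rounded: -88.0, -16.6).
Then from the ISA sphere: z² = 215.19² − (x − 110.0)² − (y − 63.8)² with x = -87.996, y = -16.595, so z ≈ 25.317 ≈ 25.3 km.

z ≈ 25.3 km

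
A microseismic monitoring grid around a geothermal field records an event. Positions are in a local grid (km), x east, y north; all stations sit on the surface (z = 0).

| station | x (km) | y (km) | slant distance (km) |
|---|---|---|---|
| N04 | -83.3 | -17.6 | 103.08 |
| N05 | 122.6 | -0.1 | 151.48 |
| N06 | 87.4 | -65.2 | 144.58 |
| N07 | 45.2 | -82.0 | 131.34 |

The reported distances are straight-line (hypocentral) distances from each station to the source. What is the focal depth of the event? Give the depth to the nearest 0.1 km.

67.2 km

Each station gives a sphere (x−x_i)² + (y−y_i)² + z² = d_i² (stations at z=0).
Subtracting the N04 sphere from N05 and N06: z² cancels, leaving linear equations in x and y:
411.8 x + 35.0 y = -4538.58
341.4 x − 95.2 y = -5636.74
Solving: x ≈ -12.304, y ≈ 15.087 km (keep extra digits for the depth step; rounded: -12.3, 15.1).
Then from the N04 sphere: z² = 103.08² − (x + 83.3)² − (y + 17.6)² with x = -12.304, y = 15.087, so z ≈ 67.206 ≈ 67.2 km.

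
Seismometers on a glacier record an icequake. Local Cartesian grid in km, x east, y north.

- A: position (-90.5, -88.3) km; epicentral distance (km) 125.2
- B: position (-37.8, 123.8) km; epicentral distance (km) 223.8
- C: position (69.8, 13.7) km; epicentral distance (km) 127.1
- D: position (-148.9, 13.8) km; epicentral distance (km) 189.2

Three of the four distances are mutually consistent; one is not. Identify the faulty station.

Solve using three stations at a time. Using B, C, D (subtract circle equations pairwise → linear system) gives (x, y) ≈ (5.3, -95.8).
Distances from that point to each station vs reported:
  A: calculated 96.1 vs reported 125.2 → residual 29.1 km
  B: calculated 223.8 vs reported 223.8 → residual 0.0 km
  C: calculated 127.1 vs reported 127.1 → residual 0.0 km
  D: calculated 189.2 vs reported 189.2 → residual 0.0 km
B, C, D are mutually consistent (residuals ≈ 0); A is off by 29.1 km.

A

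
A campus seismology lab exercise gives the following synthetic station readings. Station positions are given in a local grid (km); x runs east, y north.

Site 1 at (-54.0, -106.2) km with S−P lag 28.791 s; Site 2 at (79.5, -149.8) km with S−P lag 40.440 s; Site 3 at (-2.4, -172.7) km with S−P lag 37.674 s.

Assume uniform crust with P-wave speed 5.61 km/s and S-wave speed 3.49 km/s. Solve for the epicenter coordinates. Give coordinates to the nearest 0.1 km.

Distance from S−P lag: d = Δt · v_P v_S / (v_P − v_S) = Δt · (5.61·3.49)/(5.61−3.49) ≈ 9.2353·Δt.
So d_Site 1 = 265.89, d_Site 2 = 373.48, d_Site 3 = 347.93 km.
Circle about each station: (x + 54.0)² + (y + 106.2)² = 265.89²; (x − 79.5)² + (y + 149.8)² = 373.48²; (x + 2.4)² + (y + 172.7)² = 347.93².
Subtracting pairs of circle equations eliminates x²+y² and gives linear equations (the radical axes):
267.0 x − 87.2 y = -54223.97
103.2 x − 133.0 y = -34721.18
Solving the 2×2 system: x ≈ -157.8, y ≈ 138.6 km.
Check against Site 1 (with the unrounded x, y): √((x + 54.0)²+(y + 106.2)²) = 265.91 ≈ 265.89 km. ✓

(-157.8, 138.6)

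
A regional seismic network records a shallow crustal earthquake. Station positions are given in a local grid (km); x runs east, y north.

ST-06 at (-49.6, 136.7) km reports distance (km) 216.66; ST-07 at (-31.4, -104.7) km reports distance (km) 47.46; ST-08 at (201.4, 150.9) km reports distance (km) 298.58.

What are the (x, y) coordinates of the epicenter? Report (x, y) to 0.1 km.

Circle about each station: (x + 49.6)² + (y − 136.7)² = 216.66²; (x + 31.4)² + (y + 104.7)² = 47.46²; (x − 201.4)² + (y − 150.9)² = 298.58².
Subtracting the ST-06 equation from the ST-07 and ST-08 equations removes the quadratic terms:
36.4 x − 482.8 y = 35490.10
502.0 x + 28.4 y = -22.74
Solving the 2×2 system: x ≈ 4.1, y ≈ -73.2 km.

4.1 km east, -73.2 km north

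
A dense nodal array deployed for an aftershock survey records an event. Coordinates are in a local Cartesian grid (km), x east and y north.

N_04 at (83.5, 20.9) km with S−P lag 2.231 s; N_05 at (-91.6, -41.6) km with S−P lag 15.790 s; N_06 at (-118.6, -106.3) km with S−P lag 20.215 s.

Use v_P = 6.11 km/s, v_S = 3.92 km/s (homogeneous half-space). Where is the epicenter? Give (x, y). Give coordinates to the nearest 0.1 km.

Distance from S−P lag: d = Δt · v_P v_S / (v_P − v_S) = Δt · (6.11·3.92)/(6.11−3.92) ≈ 10.9366·Δt.
So d_N_04 = 24.40, d_N_05 = 172.69, d_N_06 = 221.08 km.
Circle about each station: (x − 83.5)² + (y − 20.9)² = 24.40²; (x + 91.6)² + (y + 41.6)² = 172.69²; (x + 118.6)² + (y + 106.3)² = 221.08².
Subtracting the N_04 equation from the N_05 and N_06 equations removes the quadratic terms:
-350.2 x − 125.0 y = -26514.42
-404.2 x − 254.4 y = -30324.42
Solving the 2×2 system: x ≈ 76.6, y ≈ -2.5 km.
Check against N_04 (with the unrounded x, y): √((x − 83.5)²+(y − 20.9)²) = 24.42 ≈ 24.40 km. ✓

76.6 km east, -2.5 km north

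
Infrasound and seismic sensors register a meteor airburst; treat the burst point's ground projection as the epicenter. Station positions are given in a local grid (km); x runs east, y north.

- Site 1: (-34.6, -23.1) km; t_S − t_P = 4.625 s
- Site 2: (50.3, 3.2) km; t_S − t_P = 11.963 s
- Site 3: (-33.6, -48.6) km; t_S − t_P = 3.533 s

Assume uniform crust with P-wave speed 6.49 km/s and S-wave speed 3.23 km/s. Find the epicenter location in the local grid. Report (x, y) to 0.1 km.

Distance from S−P lag: d = Δt · v_P v_S / (v_P − v_S) = Δt · (6.49·3.23)/(6.49−3.23) ≈ 6.4303·Δt.
So d_Site 1 = 29.74, d_Site 2 = 76.93, d_Site 3 = 22.72 km.
Circle about each station: (x + 34.6)² + (y + 23.1)² = 29.74²; (x − 50.3)² + (y − 3.2)² = 76.93²; (x + 33.6)² + (y + 48.6)² = 22.72².
Subtracting pairs of circle equations eliminates x²+y² and gives linear equations (the radical axes):
169.8 x + 52.6 y = -4224.20
2.0 x − 51.0 y = 2128.42
Solving the 2×2 system: x ≈ -11.8, y ≈ -42.2 km.

(-11.8, -42.2)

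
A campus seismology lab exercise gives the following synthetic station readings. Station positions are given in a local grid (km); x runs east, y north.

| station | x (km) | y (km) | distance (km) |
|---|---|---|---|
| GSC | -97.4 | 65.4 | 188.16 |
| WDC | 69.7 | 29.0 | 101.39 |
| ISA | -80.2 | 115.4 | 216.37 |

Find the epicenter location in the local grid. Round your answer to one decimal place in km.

36.5 km east, -66.8 km north

Circle about each station: (x + 97.4)² + (y − 65.4)² = 188.16²; (x − 69.7)² + (y − 29.0)² = 101.39²; (x + 80.2)² + (y − 115.4)² = 216.37².
Subtracting the GSC equation from the WDC and ISA equations removes the quadratic terms:
334.2 x − 72.8 y = 17059.42
34.4 x + 100.0 y = -5426.51
Solving the 2×2 system: x ≈ 36.5, y ≈ -66.8 km.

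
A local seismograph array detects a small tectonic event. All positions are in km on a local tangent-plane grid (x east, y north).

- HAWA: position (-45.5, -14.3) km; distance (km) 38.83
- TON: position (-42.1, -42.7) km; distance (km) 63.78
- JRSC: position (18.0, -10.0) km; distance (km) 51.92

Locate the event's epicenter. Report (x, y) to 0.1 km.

x ≈ -25.2 km, y ≈ 18.8 km

Circle about each station: (x + 45.5)² + (y + 14.3)² = 38.83²; (x + 42.1)² + (y + 42.7)² = 63.78²; (x − 18.0)² + (y + 10.0)² = 51.92².
Subtracting the HAWA equation from the TON and JRSC equations removes the quadratic terms:
6.8 x − 56.8 y = -1239.16
127.0 x + 8.6 y = -3038.66
Solving the 2×2 system: x ≈ -25.2, y ≈ 18.8 km.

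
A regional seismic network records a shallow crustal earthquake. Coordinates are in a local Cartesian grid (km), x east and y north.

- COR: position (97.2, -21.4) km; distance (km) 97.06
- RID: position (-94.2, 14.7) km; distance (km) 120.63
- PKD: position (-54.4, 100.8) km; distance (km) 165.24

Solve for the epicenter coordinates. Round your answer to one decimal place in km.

(5.5, -53.2)

Circle about each station: (x − 97.2)² + (y + 21.4)² = 97.06²; (x + 94.2)² + (y − 14.7)² = 120.63²; (x + 54.4)² + (y − 100.8)² = 165.24².
Subtracting pairs of circle equations eliminates x²+y² and gives linear equations (the radical axes):
-382.8 x + 72.2 y = -5947.02
-303.2 x + 244.4 y = -14669.41
Solving the 2×2 system: x ≈ 5.5, y ≈ -53.2 km.
Check against COR (with the unrounded x, y): √((x − 97.2)²+(y + 21.4)²) = 97.05 ≈ 97.06 km. ✓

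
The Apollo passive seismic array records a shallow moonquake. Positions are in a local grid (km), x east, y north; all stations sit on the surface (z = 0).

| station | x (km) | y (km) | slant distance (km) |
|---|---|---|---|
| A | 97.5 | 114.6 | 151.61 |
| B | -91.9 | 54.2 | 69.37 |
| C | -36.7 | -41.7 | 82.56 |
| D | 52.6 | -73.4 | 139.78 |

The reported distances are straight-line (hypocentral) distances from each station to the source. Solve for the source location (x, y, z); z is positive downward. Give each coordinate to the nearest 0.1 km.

(-29.9, 36.5, 25.6)

Each station gives a sphere (x−x_i)² + (y−y_i)² + z² = d_i² (stations at z=0).
Subtracting the A sphere from B and C: z² cancels, leaving linear equations in x and y:
-378.8 x − 120.8 y = 6917.24
-268.4 x − 312.6 y = -3384.19
Solving: x ≈ -29.900, y ≈ 36.499 km (keep extra digits for the depth step; rounded: -29.9, 36.5).
Then from the A sphere: z² = 151.61² − (x − 97.5)² − (y − 114.6)² with x = -29.900, y = 36.499, so z ≈ 25.594 ≈ 25.6 km.
Check against D (with the unrounded solution): distance 139.78 ≈ 139.78 km. ✓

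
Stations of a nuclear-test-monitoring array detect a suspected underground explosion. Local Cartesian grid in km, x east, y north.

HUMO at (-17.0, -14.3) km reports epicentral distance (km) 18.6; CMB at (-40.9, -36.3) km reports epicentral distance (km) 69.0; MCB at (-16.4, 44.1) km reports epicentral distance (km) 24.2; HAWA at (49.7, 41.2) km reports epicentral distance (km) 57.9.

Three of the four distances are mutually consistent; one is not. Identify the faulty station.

Solve using three stations at a time. Using CMB, MCB, HAWA (subtract circle equations pairwise → linear system) gives (x, y) ≈ (-5.2, 22.7).
Distances from that point to each station vs reported:
  HUMO: calculated 38.9 vs reported 18.6 → residual 20.3 km
  CMB: calculated 69.0 vs reported 69.0 → residual 0.0 km
  MCB: calculated 24.2 vs reported 24.2 → residual 0.0 km
  HAWA: calculated 57.9 vs reported 57.9 → residual 0.0 km
CMB, MCB, HAWA are mutually consistent (residuals ≈ 0); HUMO is off by 20.3 km.

HUMO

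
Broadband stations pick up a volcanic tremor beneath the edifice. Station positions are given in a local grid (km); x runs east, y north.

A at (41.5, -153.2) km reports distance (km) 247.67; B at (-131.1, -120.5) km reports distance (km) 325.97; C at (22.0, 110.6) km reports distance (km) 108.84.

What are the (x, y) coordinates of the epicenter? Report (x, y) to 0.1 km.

(126.3, 79.5)

Circle about each station: (x − 41.5)² + (y + 153.2)² = 247.67²; (x + 131.1)² + (y + 120.5)² = 325.97²; (x − 22.0)² + (y − 110.6)² = 108.84².
Subtracting the A equation from the B and C equations removes the quadratic terms:
-345.2 x + 65.4 y = -38401.04
-39.0 x + 527.6 y = 37018.15
Solving the 2×2 system: x ≈ 126.3, y ≈ 79.5 km.
Check against A (with the unrounded x, y): √((x − 41.5)²+(y + 153.2)²) = 247.67 ≈ 247.67 km. ✓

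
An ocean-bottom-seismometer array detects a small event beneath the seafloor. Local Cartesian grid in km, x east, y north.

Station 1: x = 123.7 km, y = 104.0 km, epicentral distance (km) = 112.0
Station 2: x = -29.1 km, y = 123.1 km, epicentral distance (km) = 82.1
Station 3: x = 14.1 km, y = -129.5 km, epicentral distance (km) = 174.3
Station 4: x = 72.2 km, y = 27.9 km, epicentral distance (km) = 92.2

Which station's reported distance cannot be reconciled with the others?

Station 1

Solve using three stations at a time. Using Station 2, Station 3, Station 4 (subtract circle equations pairwise → linear system) gives (x, y) ≈ (-19.0, 41.6).
Distances from that point to each station vs reported:
  Station 1: calculated 155.7 vs reported 112.0 → residual 43.7 km
  Station 2: calculated 82.1 vs reported 82.1 → residual 0.0 km
  Station 3: calculated 174.3 vs reported 174.3 → residual 0.0 km
  Station 4: calculated 92.2 vs reported 92.2 → residual 0.0 km
Station 2, Station 3, Station 4 are mutually consistent (residuals ≈ 0); Station 1 is off by 43.7 km.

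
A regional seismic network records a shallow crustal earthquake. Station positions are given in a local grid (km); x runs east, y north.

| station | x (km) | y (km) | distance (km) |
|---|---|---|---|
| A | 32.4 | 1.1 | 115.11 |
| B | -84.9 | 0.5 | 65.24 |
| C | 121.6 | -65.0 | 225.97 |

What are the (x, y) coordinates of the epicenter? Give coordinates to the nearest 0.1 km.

-64.9 km east, 62.6 km north

Circle about each station: (x − 32.4)² + (y − 1.1)² = 115.11²; (x + 84.9)² + (y − 0.5)² = 65.24²; (x − 121.6)² + (y + 65.0)² = 225.97².
Subtracting the A equation from the B and C equations removes the quadratic terms:
-234.6 x − 1.2 y = 15151.34
178.4 x − 132.2 y = -19851.54
Solving the 2×2 system: x ≈ -64.9, y ≈ 62.6 km.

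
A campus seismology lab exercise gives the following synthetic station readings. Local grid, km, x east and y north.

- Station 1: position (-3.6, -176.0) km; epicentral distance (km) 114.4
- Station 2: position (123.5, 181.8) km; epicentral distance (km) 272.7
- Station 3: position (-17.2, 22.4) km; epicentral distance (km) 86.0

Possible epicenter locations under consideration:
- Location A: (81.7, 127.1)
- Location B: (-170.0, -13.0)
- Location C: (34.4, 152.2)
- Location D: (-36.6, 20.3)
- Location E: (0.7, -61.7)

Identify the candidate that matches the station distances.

For each candidate, compare |candidate − station| to the reported distance:
Location A: residuals Station 1 200.5, Station 2 203.9, Station 3 58.0 → max 203.9 km
Location B: residuals Station 1 118.5, Station 2 79.6, Station 3 70.8 → max 118.5 km
Location C: residuals Station 1 216.0, Station 2 178.8, Station 3 53.7 → max 216.0 km
Location D: residuals Station 1 84.7, Station 2 45.3, Station 3 66.5 → max 84.7 km
Location E: residuals Station 1 0.0, Station 2 0.0, Station 3 0.0 → max 0.0 km
Only Location E has all residuals ≈ 0.

Location E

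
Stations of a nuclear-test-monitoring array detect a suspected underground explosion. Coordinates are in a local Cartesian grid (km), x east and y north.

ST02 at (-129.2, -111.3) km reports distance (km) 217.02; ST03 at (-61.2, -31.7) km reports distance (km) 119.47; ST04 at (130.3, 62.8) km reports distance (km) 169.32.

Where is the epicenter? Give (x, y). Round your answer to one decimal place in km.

Circle about each station: (x + 129.2)² + (y + 111.3)² = 217.02²; (x + 61.2)² + (y + 31.7)² = 119.47²; (x − 130.3)² + (y − 62.8)² = 169.32².
Subtracting the ST02 equation from the ST03 and ST04 equations removes the quadratic terms:
136.0 x + 159.2 y = 8494.60
519.0 x + 348.2 y = 10270.02
Solving the 2×2 system: x ≈ -37.5, y ≈ 85.4 km.

-37.5 km east, 85.4 km north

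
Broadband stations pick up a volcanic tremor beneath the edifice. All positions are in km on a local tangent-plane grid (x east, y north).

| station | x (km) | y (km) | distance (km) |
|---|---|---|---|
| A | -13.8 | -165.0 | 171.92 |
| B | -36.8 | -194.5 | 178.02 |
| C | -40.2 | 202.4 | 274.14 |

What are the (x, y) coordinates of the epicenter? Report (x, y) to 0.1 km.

Circle about each station: (x + 13.8)² + (y + 165.0)² = 171.92²; (x + 36.8)² + (y + 194.5)² = 178.02²; (x + 40.2)² + (y − 202.4)² = 274.14².
Subtracting the A equation from the B and C equations removes the quadratic terms:
-46.0 x − 59.0 y = 9634.42
-52.8 x + 734.8 y = -30429.89
Solving the 2×2 system: x ≈ -143.1, y ≈ -51.7 km.
Check against A (with the unrounded x, y): √((x + 13.8)²+(y + 165.0)²) = 171.95 ≈ 171.92 km. ✓

(-143.1, -51.7)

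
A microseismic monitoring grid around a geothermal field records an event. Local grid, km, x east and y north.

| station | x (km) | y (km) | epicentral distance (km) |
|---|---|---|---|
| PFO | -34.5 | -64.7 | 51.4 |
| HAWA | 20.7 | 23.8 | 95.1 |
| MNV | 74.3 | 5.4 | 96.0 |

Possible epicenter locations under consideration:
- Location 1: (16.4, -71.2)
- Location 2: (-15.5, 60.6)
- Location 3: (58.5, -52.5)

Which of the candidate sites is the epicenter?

For each candidate, compare |candidate − station| to the reported distance:
Location 1: residuals PFO 0.1, HAWA 0.0, MNV 0.0 → max 0.1 km
Location 2: residuals PFO 75.3, HAWA 43.5, MNV 9.4 → max 75.3 km
Location 3: residuals PFO 42.4, HAWA 9.9, MNV 36.0 → max 42.4 km
Only Location 1 has all residuals ≈ 0.

Location 1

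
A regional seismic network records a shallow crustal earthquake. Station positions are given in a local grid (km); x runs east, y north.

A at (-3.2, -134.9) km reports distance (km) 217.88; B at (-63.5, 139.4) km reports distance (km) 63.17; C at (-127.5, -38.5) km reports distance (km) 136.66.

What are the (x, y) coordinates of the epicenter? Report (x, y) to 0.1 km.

Circle about each station: (x + 3.2)² + (y + 134.9)² = 217.88²; (x + 63.5)² + (y − 139.4)² = 63.17²; (x + 127.5)² + (y + 38.5)² = 136.66².
Subtracting the A equation from the B and C equations removes the quadratic terms:
-120.6 x + 548.6 y = 48737.61
-248.6 x + 192.8 y = 28325.99
Solving the 2×2 system: x ≈ -54.3, y ≈ 76.9 km.
Check against A (with the unrounded x, y): √((x + 3.2)²+(y + 134.9)²) = 217.88 ≈ 217.88 km. ✓

-54.3 km east, 76.9 km north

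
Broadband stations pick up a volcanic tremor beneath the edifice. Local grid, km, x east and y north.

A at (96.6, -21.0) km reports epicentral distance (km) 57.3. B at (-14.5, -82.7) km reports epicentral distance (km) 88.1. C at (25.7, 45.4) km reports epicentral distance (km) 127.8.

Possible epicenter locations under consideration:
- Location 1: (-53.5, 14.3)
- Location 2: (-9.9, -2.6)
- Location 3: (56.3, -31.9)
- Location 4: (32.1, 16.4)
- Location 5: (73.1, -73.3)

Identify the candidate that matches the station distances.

Location 5

For each candidate, compare |candidate − station| to the reported distance:
Location 1: residuals A 96.9, B 16.4, C 42.7 → max 96.9 km
Location 2: residuals A 50.8, B 7.9, C 68.0 → max 68.0 km
Location 3: residuals A 15.6, B 1.0, C 44.7 → max 44.7 km
Location 4: residuals A 17.3, B 21.4, C 98.1 → max 98.1 km
Location 5: residuals A 0.0, B 0.0, C 0.0 → max 0.0 km
Only Location 5 has all residuals ≈ 0.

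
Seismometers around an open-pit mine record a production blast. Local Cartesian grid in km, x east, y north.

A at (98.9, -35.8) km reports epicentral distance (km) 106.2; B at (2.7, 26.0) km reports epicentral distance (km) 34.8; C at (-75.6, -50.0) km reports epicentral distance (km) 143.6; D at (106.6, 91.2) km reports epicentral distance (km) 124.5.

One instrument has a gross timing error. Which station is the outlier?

D

Solve using three stations at a time. Using A, B, C (subtract circle equations pairwise → linear system) gives (x, y) ≈ (31.2, 46.0).
Distances from that point to each station vs reported:
  A: calculated 106.2 vs reported 106.2 → residual 0.0 km
  B: calculated 34.8 vs reported 34.8 → residual 0.0 km
  C: calculated 143.6 vs reported 143.6 → residual 0.0 km
  D: calculated 87.9 vs reported 124.5 → residual 36.6 km
A, B, C are mutually consistent (residuals ≈ 0); D is off by 36.6 km.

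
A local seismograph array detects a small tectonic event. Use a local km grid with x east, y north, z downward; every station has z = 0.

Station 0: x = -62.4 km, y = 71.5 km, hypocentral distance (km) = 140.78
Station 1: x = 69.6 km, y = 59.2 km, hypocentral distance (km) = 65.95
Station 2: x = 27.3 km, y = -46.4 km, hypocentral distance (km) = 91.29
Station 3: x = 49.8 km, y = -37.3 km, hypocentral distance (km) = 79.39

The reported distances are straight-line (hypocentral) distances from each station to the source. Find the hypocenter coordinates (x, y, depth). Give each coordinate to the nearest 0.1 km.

x ≈ 58.1 km, y ≈ 21.4 km, depth ≈ 52.8 km

Each station gives a sphere (x−x_i)² + (y−y_i)² + z² = d_i² (stations at z=0).
Subtracting the Station 0 sphere from Station 1 and Station 2: z² cancels, leaving linear equations in x and y:
264.0 x − 24.6 y = 14812.40
179.4 x − 235.8 y = 5377.38
Solving: x ≈ 58.102, y ≈ 21.400 km (keep extra digits for the depth step; rounded: 58.1, 21.4).
Then from the Station 0 sphere: z² = 140.78² − (x + 62.4)² − (y − 71.5)² with x = 58.102, y = 21.400, so z ≈ 52.804 ≈ 52.8 km.
Check against Station 3 (with the unrounded solution): distance 79.39 ≈ 79.39 km. ✓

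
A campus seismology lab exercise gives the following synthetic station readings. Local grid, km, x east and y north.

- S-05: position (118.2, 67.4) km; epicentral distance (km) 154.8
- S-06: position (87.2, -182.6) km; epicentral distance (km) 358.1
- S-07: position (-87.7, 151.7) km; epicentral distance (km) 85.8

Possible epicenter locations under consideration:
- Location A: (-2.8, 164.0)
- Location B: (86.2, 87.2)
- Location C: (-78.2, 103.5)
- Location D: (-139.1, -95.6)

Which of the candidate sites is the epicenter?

Location A

For each candidate, compare |candidate − station| to the reported distance:
Location A: residuals S-05 0.0, S-06 0.0, S-07 0.0 → max 0.0 km
Location B: residuals S-05 117.2, S-06 88.3, S-07 99.7 → max 117.2 km
Location C: residuals S-05 44.9, S-06 27.6, S-07 36.7 → max 44.9 km
Location D: residuals S-05 149.8, S-06 115.7, S-07 166.8 → max 166.8 km
Only Location A has all residuals ≈ 0.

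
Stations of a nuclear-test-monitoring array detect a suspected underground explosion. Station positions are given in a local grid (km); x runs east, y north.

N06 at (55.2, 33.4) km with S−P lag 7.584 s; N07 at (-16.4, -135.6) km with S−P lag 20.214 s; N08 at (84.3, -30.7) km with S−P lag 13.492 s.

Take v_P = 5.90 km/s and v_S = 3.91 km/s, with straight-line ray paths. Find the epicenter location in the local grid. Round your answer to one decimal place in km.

Distance from S−P lag: d = Δt · v_P v_S / (v_P − v_S) = Δt · (5.90·3.91)/(5.90−3.91) ≈ 11.5925·Δt.
So d_N06 = 87.92, d_N07 = 234.33, d_N08 = 156.41 km.
Circle about each station: (x − 55.2)² + (y − 33.4)² = 87.92²; (x + 16.4)² + (y + 135.6)² = 234.33²; (x − 84.3)² + (y + 30.7)² = 156.41².
Subtracting the N06 equation from the N07 and N08 equations removes the quadratic terms:
-143.2 x − 338.0 y = -32686.90
58.2 x − 128.2 y = -12847.78
Solving the 2×2 system: x ≈ -4.0, y ≈ 98.4 km.
Check against N06 (with the unrounded x, y): √((x − 55.2)²+(y − 33.4)²) = 87.92 ≈ 87.92 km. ✓

x ≈ -4.0 km, y ≈ 98.4 km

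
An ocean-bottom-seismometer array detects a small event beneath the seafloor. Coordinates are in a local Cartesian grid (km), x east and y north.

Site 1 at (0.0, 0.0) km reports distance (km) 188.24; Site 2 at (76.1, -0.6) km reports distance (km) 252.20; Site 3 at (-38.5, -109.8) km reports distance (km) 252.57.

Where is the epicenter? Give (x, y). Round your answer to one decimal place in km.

Circle about each station: x² + y² = 188.24²; (x − 76.1)² + (y + 0.6)² = 252.20²; (x + 38.5)² + (y + 109.8)² = 252.57².
Subtracting the Site 1 equation from the Site 2 and Site 3 equations removes the quadratic terms:
152.2 x − 1.2 y = -22378.97
-77.0 x − 219.6 y = -14819.02
Solving the 2×2 system: x ≈ -146.1, y ≈ 118.7 km.
Check against Site 1 (with the unrounded x, y): √(x²+y²) = 188.25 ≈ 188.24 km. ✓

(-146.1, 118.7)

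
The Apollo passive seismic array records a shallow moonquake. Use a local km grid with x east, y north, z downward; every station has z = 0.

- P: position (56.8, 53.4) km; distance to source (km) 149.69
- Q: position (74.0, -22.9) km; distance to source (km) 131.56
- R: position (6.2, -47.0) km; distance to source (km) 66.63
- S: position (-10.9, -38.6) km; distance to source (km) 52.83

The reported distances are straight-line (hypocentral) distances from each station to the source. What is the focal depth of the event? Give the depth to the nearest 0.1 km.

Each station gives a sphere (x−x_i)² + (y−y_i)² + z² = d_i² (stations at z=0).
Subtracting the P sphere from Q and R: z² cancels, leaving linear equations in x and y:
34.4 x − 152.6 y = 5021.67
-101.2 x − 200.8 y = 14137.18
Solving: x ≈ -51.407, y ≈ -44.496 km (keep extra digits for the depth step; rounded: -51.4, -44.5).
Then from the P sphere: z² = 149.69² − (x − 56.8)² − (y − 53.4)² with x = -51.407, y = -44.496, so z ≈ 33.387 ≈ 33.4 km.
Check against S (with the unrounded solution): distance 52.82 ≈ 52.83 km. ✓

z ≈ 33.4 km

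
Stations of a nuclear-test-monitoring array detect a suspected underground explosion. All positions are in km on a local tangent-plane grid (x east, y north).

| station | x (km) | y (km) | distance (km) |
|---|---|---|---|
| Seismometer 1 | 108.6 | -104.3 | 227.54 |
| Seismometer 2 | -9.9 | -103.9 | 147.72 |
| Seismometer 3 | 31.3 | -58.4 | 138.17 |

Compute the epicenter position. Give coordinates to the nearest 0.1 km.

(-76.6, 27.9)

Circle about each station: (x − 108.6)² + (y + 104.3)² = 227.54²; (x + 9.9)² + (y + 103.9)² = 147.72²; (x − 31.3)² + (y + 58.4)² = 138.17².
Subtracting pairs of circle equations eliminates x²+y² and gives linear equations (the radical axes):
-237.0 x + 0.8 y = 18174.02
-154.6 x + 91.8 y = 14401.30
Solving the 2×2 system: x ≈ -76.6, y ≈ 27.9 km.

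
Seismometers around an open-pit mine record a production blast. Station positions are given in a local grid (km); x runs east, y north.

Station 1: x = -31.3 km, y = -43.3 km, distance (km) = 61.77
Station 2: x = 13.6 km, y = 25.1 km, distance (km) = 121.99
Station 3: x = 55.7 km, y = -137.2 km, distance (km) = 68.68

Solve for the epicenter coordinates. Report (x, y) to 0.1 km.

x ≈ 0.6 km, y ≈ -96.2 km

Circle about each station: (x + 31.3)² + (y + 43.3)² = 61.77²; (x − 13.6)² + (y − 25.1)² = 121.99²; (x − 55.7)² + (y + 137.2)² = 68.68².
Subtracting the Station 1 equation from the Station 2 and Station 3 equations removes the quadratic terms:
89.8 x + 136.8 y = -13105.64
174.0 x − 187.8 y = 18170.34
Solving the 2×2 system: x ≈ 0.6, y ≈ -96.2 km.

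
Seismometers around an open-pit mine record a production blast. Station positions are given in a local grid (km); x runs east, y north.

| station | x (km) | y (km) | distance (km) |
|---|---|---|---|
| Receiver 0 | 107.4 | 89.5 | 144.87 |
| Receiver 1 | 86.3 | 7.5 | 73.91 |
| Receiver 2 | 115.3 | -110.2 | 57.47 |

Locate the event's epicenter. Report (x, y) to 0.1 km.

Circle about each station: (x − 107.4)² + (y − 89.5)² = 144.87²; (x − 86.3)² + (y − 7.5)² = 73.91²; (x − 115.3)² + (y + 110.2)² = 57.47².
Subtracting the Receiver 0 equation from the Receiver 1 and Receiver 2 equations removes the quadratic terms:
-42.2 x − 164.0 y = 3483.56
15.8 x − 399.4 y = 23577.64
Solving the 2×2 system: x ≈ 127.3, y ≈ -54.0 km.
Check against Receiver 0 (with the unrounded x, y): √((x − 107.4)²+(y − 89.5)²) = 144.87 ≈ 144.87 km. ✓

(127.3, -54.0)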